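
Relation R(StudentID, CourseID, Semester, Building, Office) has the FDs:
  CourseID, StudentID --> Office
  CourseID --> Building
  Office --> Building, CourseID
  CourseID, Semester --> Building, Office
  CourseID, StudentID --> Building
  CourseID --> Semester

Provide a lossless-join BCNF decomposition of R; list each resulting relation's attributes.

Candidate keys of the original relation: {CourseID, StudentID}, {Office, StudentID}.
Within {Building, CourseID, Office, Semester, StudentID}: {CourseID}⁺ ∩ {Building, CourseID, Office, Semester, StudentID} = {Building, CourseID, Office, Semester}, not the whole set, so CourseID --> Building, Office, Semester violates BCNF; decompose into {Building, CourseID, Office, Semester} and {CourseID, StudentID}.
{Building, CourseID, Office, Semester} has no BCNF violation.
{CourseID, StudentID} has no BCNF violation.

{Building, CourseID, Office, Semester}; {CourseID, StudentID}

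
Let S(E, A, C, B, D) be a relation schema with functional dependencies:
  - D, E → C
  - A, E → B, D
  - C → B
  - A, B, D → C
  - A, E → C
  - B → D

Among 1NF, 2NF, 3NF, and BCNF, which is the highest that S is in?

2NF

Candidate key: {A, E}. Prime attributes: {A, E}.
For D, E → C we have {D, E}⁺ = {B, C, D, E}; {D, E} is not a superkey, so BCNF fails.
D, E → C determines the non-prime attribute {C} from a non-superkey — 3NF is violated.
Checking every proper subset of each key, none determines a non-prime attribute — 2NF is satisfied.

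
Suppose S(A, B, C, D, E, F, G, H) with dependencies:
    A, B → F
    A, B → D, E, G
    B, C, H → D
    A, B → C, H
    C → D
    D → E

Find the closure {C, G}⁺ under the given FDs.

Start with {C, G}.
C → D applies; add {D} → now {C, D, G}.
D → E applies; add {E} → now {C, D, E, G}.
No further FD applies.

{C, D, E, G}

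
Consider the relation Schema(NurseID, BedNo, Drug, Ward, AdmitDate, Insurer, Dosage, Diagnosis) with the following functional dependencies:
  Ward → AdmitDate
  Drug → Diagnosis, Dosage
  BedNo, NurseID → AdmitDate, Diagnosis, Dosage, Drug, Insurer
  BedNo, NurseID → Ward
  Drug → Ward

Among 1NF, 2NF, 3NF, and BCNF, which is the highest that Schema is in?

Candidate key: {BedNo, NurseID}. Prime attributes: {BedNo, NurseID}.
Ward → AdmitDate: {Ward}⁺ = {AdmitDate, Ward}, which is not all of the attributes, so the left side is not a superkey — BCNF is violated.
Ward → AdmitDate has non-prime {AdmitDate} on the right and a non-superkey on the left, so 3NF fails.
Checking every proper subset of each key, none determines a non-prime attribute — 2NF is satisfied.

2NF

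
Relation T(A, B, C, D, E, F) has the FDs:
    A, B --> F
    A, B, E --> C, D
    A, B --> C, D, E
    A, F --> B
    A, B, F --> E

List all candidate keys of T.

{A, B}, {A, F}

{A} never appears on the right of any FD, so every key must include it.
{A, B}⁺ = {A, B, C, D, E, F} — all of the relation — so {A, B} is a candidate key.
{A, F}⁺ = {A, B, C, D, E, F} — all of the relation — so {A, F} is a candidate key.
Any other superkey properly contains one of these, so there are no further candidate keys.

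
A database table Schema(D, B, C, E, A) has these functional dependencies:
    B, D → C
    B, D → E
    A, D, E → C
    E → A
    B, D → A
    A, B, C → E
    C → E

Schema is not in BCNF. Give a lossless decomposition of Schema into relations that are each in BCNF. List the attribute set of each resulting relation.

Candidate key of the original relation: {B, D}.
Within {A, B, C, D, E}: {A, D, E}⁺ ∩ {A, B, C, D, E} = {A, C, D, E}, not the whole set, so A, D, E → C violates BCNF; decompose into {A, C, D, E} and {A, B, D, E}.
Within {A, C, D, E}: {E}⁺ ∩ {A, C, D, E} = {A, E}, not the whole set, so E → A violates BCNF; decompose into {A, E} and {C, D, E}.
{A, E} has no BCNF violation.
Within {C, D, E}: {C}⁺ ∩ {C, D, E} = {C, E}, not the whole set, so C → E violates BCNF; decompose into {C, E} and {C, D}.
{C, E} has no BCNF violation.
{C, D} has no BCNF violation.
Within {A, B, D, E}: {E}⁺ ∩ {A, B, D, E} = {A, E}, not the whole set, so E → A violates BCNF; decompose into {A, E} and {B, D, E}.
{A, E} has no BCNF violation.
{B, D, E} has no BCNF violation.

{A, E}; {B, D, E}; {C, D}; {C, E}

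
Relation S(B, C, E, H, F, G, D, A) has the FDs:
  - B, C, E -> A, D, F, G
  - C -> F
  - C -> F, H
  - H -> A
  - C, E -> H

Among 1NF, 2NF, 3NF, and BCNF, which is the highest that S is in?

Candidate key: {B, C, E}. Prime attributes: {B, C, E}.
C -> F breaks BCNF: {C}⁺ = {A, C, F, H}, so {C} is not a superkey.
C -> F has non-prime {F} on the right and a non-superkey on the left, so 3NF fails.
{C} is a proper subset of the key {B, C, E}, and {C}⁺ contains the non-prime attributes {A, F, H} — a partial dependency, so 2NF is violated.

1NF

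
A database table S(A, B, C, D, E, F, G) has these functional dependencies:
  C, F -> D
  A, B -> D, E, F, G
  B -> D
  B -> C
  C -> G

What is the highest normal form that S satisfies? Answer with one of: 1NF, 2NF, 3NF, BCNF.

Candidate key: {A, B}. Prime attributes: {A, B}.
C, F -> D breaks BCNF: {C, F}⁺ = {C, D, F, G}, so {C, F} is not a superkey.
C, F -> D determines the non-prime attribute {D} from a non-superkey — 3NF is violated.
The proper key subset {B} of {A, B} determines non-prime {C, D, G}, so the relation is not even in 2NF.

1NF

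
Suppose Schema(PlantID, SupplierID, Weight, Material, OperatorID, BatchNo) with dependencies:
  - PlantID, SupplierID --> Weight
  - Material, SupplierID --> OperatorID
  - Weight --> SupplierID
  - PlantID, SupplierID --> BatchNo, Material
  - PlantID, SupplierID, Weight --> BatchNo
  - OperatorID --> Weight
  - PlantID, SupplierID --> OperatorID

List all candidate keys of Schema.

Attributes never on any right-hand side: {PlantID} — every candidate key must contain it.
{OperatorID, PlantID}⁺ = {BatchNo, Material, OperatorID, PlantID, SupplierID, Weight} — all of the relation — so {OperatorID, PlantID} is a candidate key.
{PlantID, SupplierID}⁺ = {BatchNo, Material, OperatorID, PlantID, SupplierID, Weight} — all of the relation — so {PlantID, SupplierID} is a candidate key.
{PlantID, Weight}⁺ = {BatchNo, Material, OperatorID, PlantID, SupplierID, Weight} — all of the relation — so {PlantID, Weight} is a candidate key.
These are minimal and exhaustive — every other superkey contains one of them.

{OperatorID, PlantID}, {PlantID, SupplierID}, {PlantID, Weight}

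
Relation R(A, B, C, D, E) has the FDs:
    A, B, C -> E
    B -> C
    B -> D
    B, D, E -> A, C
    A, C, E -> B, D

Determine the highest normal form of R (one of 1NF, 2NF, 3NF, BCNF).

1NF

Candidate keys: {A, B}, {A, C, E}, {B, E}. Prime attributes: {A, B, C, E}.
B -> C breaks BCNF: {B}⁺ = {B, C, D}, so {B} is not a superkey.
B -> D determines the non-prime attribute {D} from a non-superkey — 3NF is violated.
{B} is a proper subset of the key {A, B}, and {B}⁺ contains the non-prime attribute {D} — a partial dependency, so 2NF is violated.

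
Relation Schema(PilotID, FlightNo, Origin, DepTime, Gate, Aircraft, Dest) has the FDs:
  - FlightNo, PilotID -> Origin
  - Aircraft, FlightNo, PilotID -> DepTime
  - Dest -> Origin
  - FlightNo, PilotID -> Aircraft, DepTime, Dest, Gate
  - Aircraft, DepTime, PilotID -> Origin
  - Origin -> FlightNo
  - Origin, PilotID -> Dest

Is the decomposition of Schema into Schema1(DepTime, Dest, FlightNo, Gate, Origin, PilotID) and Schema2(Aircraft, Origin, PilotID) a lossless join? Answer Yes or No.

Yes

Common attributes: {Origin, PilotID}; their closure is {Aircraft, DepTime, Dest, FlightNo, Gate, Origin, PilotID}.
This includes all of Schema1, so the common attributes are a superkey of Schema1 — the join is lossless.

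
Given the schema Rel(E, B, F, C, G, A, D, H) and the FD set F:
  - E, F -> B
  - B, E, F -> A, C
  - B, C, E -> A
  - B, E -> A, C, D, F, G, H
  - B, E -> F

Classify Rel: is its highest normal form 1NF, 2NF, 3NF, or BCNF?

Candidate keys: {B, E}, {E, F}. Prime attributes: {B, E, F}.
Every FD has a superkey on the left, so the relation is in BCNF.

BCNF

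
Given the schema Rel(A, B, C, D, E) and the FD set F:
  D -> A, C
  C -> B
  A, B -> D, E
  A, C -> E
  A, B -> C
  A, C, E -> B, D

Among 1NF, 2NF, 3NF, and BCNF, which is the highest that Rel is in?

Candidate keys: {A, B}, {A, C}, {D}. Prime attributes: {A, B, C, D}.
For C -> B we have {C}⁺ = {B, C}; {C} is not a superkey, so BCNF fails.
But every attribute on its right side ({B}) is prime, and the same holds for every other non-superkey FD, so 3NF still holds.

3NF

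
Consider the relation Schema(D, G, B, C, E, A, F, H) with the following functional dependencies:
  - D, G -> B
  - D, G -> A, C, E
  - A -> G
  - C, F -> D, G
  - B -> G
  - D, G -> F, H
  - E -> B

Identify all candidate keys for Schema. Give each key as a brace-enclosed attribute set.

{A, D}, {B, D}, {C, F}, {D, E}, {D, G}

{A, D}⁺ = {A, B, C, D, E, F, G, H}, which is every attribute, so {A, D} is a candidate key.
{B, D}⁺ = {A, B, C, D, E, F, G, H}, which is every attribute, so {B, D} is a candidate key.
{C, F}⁺ = {A, B, C, D, E, F, G, H}, which is every attribute, so {C, F} is a candidate key.
{D, E}⁺ = {A, B, C, D, E, F, G, H}, which is every attribute, so {D, E} is a candidate key.
{D, G}⁺ = {A, B, C, D, E, F, G, H}, which is every attribute, so {D, G} is a candidate key.
These are minimal and exhaustive — every other superkey contains one of them.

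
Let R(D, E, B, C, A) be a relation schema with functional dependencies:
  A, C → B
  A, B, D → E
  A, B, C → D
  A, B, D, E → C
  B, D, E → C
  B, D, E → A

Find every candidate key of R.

{A, C} is a candidate key since {A, C}⁺ = {A, B, C, D, E} covers every attribute.
{A, B, D} is a candidate key since {A, B, D}⁺ = {A, B, C, D, E} covers every attribute.
{B, D, E} is a candidate key since {B, D, E}⁺ = {A, B, C, D, E} covers every attribute.
Any other superkey properly contains one of these, so there are no further candidate keys.

{A, B, D}, {A, C}, {B, D, E}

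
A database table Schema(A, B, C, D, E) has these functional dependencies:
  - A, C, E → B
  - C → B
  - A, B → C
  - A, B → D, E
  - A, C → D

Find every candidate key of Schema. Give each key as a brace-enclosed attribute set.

{A} never appears on the right of any FD, so every key must include it.
{A, B} is a candidate key since {A, B}⁺ = {A, B, C, D, E} covers every attribute.
{A, C} is a candidate key since {A, C}⁺ = {A, B, C, D, E} covers every attribute.
No proper subset of any of these is a key, and no other minimal superkey exists.

{A, B}, {A, C}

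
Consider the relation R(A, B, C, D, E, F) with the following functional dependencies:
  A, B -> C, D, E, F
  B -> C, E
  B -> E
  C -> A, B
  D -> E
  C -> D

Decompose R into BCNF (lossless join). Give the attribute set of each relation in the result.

{A, B, C, D, F}; {D, E}

Candidate keys of the original relation: {B}, {C}.
Within {A, B, C, D, E, F}: {D}⁺ ∩ {A, B, C, D, E, F} = {D, E}, not the whole set, so D -> E violates BCNF; decompose into {D, E} and {A, B, C, D, F}.
{D, E}: every determinant is a superkey — BCNF.
{A, B, C, D, F}: every determinant is a superkey — BCNF.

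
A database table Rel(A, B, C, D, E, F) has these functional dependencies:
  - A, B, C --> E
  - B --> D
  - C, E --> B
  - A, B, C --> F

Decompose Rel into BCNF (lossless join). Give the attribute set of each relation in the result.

{A, C, E, F}; {B, C, E}; {B, D}

Candidate keys of the original relation: {A, B, C}, {A, C, E}.
Within {A, B, C, D, E, F}: {B}⁺ ∩ {A, B, C, D, E, F} = {B, D}, not the whole set, so B --> D violates BCNF; decompose into {B, D} and {A, B, C, E, F}.
{B, D} has no BCNF violation.
Within {A, B, C, E, F}: {C, E}⁺ ∩ {A, B, C, E, F} = {B, C, E}, not the whole set, so C, E --> B violates BCNF; decompose into {B, C, E} and {A, C, E, F}.
{B, C, E} has no BCNF violation.
{A, C, E, F} has no BCNF violation.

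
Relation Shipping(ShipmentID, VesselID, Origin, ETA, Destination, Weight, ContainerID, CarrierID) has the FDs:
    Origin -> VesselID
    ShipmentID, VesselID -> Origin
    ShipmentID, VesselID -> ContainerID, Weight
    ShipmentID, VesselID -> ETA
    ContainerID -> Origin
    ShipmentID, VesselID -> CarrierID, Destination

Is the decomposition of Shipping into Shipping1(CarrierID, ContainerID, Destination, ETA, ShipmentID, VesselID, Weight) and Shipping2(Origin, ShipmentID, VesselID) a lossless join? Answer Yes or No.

Yes

Shipping1 ∩ Shipping2 = {ShipmentID, VesselID}; its closure under F is {CarrierID, ContainerID, Destination, ETA, Origin, ShipmentID, VesselID, Weight}.
Shipping1 is contained in that closure, so Shipping1 ∩ Shipping2 -> Shipping1 holds and the join is lossless.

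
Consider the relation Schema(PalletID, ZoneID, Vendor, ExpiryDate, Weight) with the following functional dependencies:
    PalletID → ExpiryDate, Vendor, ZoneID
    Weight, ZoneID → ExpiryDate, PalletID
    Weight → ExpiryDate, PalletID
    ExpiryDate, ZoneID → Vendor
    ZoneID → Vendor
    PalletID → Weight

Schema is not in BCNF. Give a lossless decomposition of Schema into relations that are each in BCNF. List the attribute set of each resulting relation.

{ExpiryDate, PalletID, Weight, ZoneID}; {Vendor, ZoneID}

Candidate keys of the original relation: {PalletID}, {Weight}.
Within {ExpiryDate, PalletID, Vendor, Weight, ZoneID}: {ExpiryDate, ZoneID}⁺ ∩ {ExpiryDate, PalletID, Vendor, Weight, ZoneID} = {ExpiryDate, Vendor, ZoneID}, not the whole set, so ExpiryDate, ZoneID → Vendor violates BCNF; decompose into {ExpiryDate, Vendor, ZoneID} and {ExpiryDate, PalletID, Weight, ZoneID}.
Within {ExpiryDate, Vendor, ZoneID}: {ZoneID}⁺ ∩ {ExpiryDate, Vendor, ZoneID} = {Vendor, ZoneID}, not the whole set, so ZoneID → Vendor violates BCNF; decompose into {Vendor, ZoneID} and {ExpiryDate, ZoneID}.
{Vendor, ZoneID} has no BCNF violation.
{ExpiryDate, ZoneID} has no BCNF violation.
{ExpiryDate, PalletID, Weight, ZoneID} has no BCNF violation.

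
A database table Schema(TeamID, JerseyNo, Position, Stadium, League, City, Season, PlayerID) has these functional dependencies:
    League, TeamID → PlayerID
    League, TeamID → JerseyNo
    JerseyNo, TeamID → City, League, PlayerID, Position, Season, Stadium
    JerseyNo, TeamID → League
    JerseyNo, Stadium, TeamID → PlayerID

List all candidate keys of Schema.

{TeamID} never appears on the right of any FD, so every key must include it.
{JerseyNo, TeamID}⁺ = {City, JerseyNo, League, PlayerID, Position, Season, Stadium, TeamID}, which is every attribute, so {JerseyNo, TeamID} is a candidate key.
{League, TeamID}⁺ = {City, JerseyNo, League, PlayerID, Position, Season, Stadium, TeamID}, which is every attribute, so {League, TeamID} is a candidate key.
Any other superkey properly contains one of these, so there are no further candidate keys.

{JerseyNo, TeamID}, {League, TeamID}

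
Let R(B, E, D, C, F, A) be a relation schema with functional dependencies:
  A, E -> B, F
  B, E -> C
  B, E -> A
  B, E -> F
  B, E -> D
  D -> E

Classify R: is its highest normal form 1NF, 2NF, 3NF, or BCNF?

3NF

Candidate keys: {A, D}, {A, E}, {B, D}, {B, E}. Prime attributes: {A, B, D, E}.
For D -> E we have {D}⁺ = {D, E}; {D} is not a superkey, so BCNF fails.
Its right-hand attributes {E} are all prime, as are those of every other non-superkey FD — the relation is in 3NF.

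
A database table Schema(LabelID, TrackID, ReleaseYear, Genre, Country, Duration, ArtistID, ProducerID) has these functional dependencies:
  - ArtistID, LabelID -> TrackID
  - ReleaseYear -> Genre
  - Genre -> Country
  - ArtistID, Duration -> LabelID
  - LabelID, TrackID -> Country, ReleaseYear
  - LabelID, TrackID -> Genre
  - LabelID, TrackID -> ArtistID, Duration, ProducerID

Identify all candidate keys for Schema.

{ArtistID, Duration}⁺ = {ArtistID, Country, Duration, Genre, LabelID, ProducerID, ReleaseYear, TrackID} — all of the relation — so {ArtistID, Duration} is a candidate key.
{ArtistID, LabelID}⁺ = {ArtistID, Country, Duration, Genre, LabelID, ProducerID, ReleaseYear, TrackID} — all of the relation — so {ArtistID, LabelID} is a candidate key.
{LabelID, TrackID}⁺ = {ArtistID, Country, Duration, Genre, LabelID, ProducerID, ReleaseYear, TrackID} — all of the relation — so {LabelID, TrackID} is a candidate key.
These are minimal and exhaustive — every other superkey contains one of them.

{ArtistID, Duration}, {ArtistID, LabelID}, {LabelID, TrackID}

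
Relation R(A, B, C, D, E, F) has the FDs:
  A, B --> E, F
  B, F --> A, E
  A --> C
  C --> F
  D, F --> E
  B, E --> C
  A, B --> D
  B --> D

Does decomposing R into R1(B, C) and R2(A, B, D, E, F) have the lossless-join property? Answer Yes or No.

Common attributes: {B}; their closure is {B, D}.
Neither R1 nor R2 is contained in that closure, so the decomposition is lossy.

No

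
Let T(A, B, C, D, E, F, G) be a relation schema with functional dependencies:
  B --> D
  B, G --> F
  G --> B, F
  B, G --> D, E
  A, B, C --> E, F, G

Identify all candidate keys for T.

No FD produces {A, C}, so they must be in every candidate key.
{A, B, C}⁺ = {A, B, C, D, E, F, G}, which is every attribute, so {A, B, C} is a candidate key.
{A, C, G}⁺ = {A, B, C, D, E, F, G}, which is every attribute, so {A, C, G} is a candidate key.
No proper subset of any of these is a key, and no other minimal superkey exists.

{A, B, C}, {A, C, G}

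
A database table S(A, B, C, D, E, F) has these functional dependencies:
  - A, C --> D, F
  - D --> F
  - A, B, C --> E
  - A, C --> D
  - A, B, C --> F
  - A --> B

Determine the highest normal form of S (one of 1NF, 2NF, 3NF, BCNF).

Candidate key: {A, C}. Prime attributes: {A, C}.
D --> F: {D}⁺ = {D, F}, which is not all of the attributes, so the left side is not a superkey — BCNF is violated.
Because {F} is non-prime and the left side of D --> F is not a superkey, the relation is not in 3NF.
The proper key subset {A} of {A, C} determines non-prime {B}, so the relation is not even in 2NF.

1NF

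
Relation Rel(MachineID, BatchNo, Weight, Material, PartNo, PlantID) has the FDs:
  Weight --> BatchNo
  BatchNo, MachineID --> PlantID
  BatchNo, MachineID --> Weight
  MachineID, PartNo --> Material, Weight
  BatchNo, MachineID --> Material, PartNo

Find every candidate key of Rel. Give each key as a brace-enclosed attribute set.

{BatchNo, MachineID}, {MachineID, PartNo}, {MachineID, Weight}

{MachineID} never appears on the right of any FD, so every key must include it.
{BatchNo, MachineID} is a candidate key since {BatchNo, MachineID}⁺ = {BatchNo, MachineID, Material, PartNo, PlantID, Weight} covers every attribute.
{MachineID, PartNo} is a candidate key since {MachineID, PartNo}⁺ = {BatchNo, MachineID, Material, PartNo, PlantID, Weight} covers every attribute.
{MachineID, Weight} is a candidate key since {MachineID, Weight}⁺ = {BatchNo, MachineID, Material, PartNo, PlantID, Weight} covers every attribute.
Any other superkey properly contains one of these, so there are no further candidate keys.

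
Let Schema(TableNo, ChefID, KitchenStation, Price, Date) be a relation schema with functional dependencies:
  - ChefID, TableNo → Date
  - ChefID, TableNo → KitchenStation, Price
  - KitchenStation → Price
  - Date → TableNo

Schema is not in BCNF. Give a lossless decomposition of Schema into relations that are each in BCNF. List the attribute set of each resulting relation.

Candidate keys of the original relation: {ChefID, Date}, {ChefID, TableNo}.
In {ChefID, Date, KitchenStation, Price, TableNo}, {KitchenStation} is not a superkey ({KitchenStation}⁺ restricted to this set is {KitchenStation, Price}), so split on KitchenStation → Price into {KitchenStation, Price} and {ChefID, Date, KitchenStation, TableNo}.
{KitchenStation, Price} has no BCNF violation.
In {ChefID, Date, KitchenStation, TableNo}, {Date} is not a superkey ({Date}⁺ restricted to this set is {Date, TableNo}), so split on Date → TableNo into {Date, TableNo} and {ChefID, Date, KitchenStation}.
{Date, TableNo} has no BCNF violation.
{ChefID, Date, KitchenStation} has no BCNF violation.

{ChefID, Date, KitchenStation}; {Date, TableNo}; {KitchenStation, Price}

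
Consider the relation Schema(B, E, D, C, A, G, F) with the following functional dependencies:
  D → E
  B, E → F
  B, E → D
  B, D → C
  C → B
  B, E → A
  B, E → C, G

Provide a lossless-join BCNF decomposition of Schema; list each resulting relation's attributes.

Candidate keys of the original relation: {B, D}, {B, E}, {C, D}, {C, E}.
Within {A, B, C, D, E, F, G}: {D}⁺ ∩ {A, B, C, D, E, F, G} = {D, E}, not the whole set, so D → E violates BCNF; decompose into {D, E} and {A, B, C, D, F, G}.
{D, E} has no BCNF violation.
Within {A, B, C, D, F, G}: {C}⁺ ∩ {A, B, C, D, F, G} = {B, C}, not the whole set, so C → B violates BCNF; decompose into {B, C} and {A, C, D, F, G}.
{B, C} has no BCNF violation.
{A, C, D, F, G} has no BCNF violation.

{A, C, D, F, G}; {B, C}; {D, E}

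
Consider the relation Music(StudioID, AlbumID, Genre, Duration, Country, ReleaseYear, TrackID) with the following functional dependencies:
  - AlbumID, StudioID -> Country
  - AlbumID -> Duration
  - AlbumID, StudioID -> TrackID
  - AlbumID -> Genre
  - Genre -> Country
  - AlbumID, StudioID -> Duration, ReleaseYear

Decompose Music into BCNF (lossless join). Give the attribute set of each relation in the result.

{AlbumID, Duration, Genre}; {AlbumID, ReleaseYear, StudioID, TrackID}; {Country, Genre}

Candidate key of the original relation: {AlbumID, StudioID}.
Within {AlbumID, Country, Duration, Genre, ReleaseYear, StudioID, TrackID}: {AlbumID}⁺ ∩ {AlbumID, Country, Duration, Genre, ReleaseYear, StudioID, TrackID} = {AlbumID, Country, Duration, Genre}, not the whole set, so AlbumID -> Country, Duration, Genre violates BCNF; decompose into {AlbumID, Country, Duration, Genre} and {AlbumID, ReleaseYear, StudioID, TrackID}.
Within {AlbumID, Country, Duration, Genre}: {Genre}⁺ ∩ {AlbumID, Country, Duration, Genre} = {Country, Genre}, not the whole set, so Genre -> Country violates BCNF; decompose into {Country, Genre} and {AlbumID, Duration, Genre}.
{Country, Genre} is in BCNF.
{AlbumID, Duration, Genre} is in BCNF.
{AlbumID, ReleaseYear, StudioID, TrackID} is in BCNF.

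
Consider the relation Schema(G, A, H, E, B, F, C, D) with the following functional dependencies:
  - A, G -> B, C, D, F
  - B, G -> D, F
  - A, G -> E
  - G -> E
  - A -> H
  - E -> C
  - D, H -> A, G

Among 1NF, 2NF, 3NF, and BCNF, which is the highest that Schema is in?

1NF

Candidate keys: {A, D}, {A, G}, {B, G, H}, {D, H}. Prime attributes: {A, B, D, G, H}.
B, G -> D, F breaks BCNF: {B, G}⁺ = {B, C, D, E, F, G}, so {B, G} is not a superkey.
B, G -> D, F determines the non-prime attribute {F} from a non-superkey — 3NF is violated.
The proper key subset {G} of {A, G} determines non-prime {C, E}, so the relation is not even in 2NF.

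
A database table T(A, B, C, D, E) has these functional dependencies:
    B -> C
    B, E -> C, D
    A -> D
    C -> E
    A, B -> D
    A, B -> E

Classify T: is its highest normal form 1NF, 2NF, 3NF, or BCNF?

1NF

Candidate key: {A, B}. Prime attributes: {A, B}.
B -> C: {B}⁺ = {B, C, D, E}, which is not all of the attributes, so the left side is not a superkey — BCNF is violated.
Because {C} is non-prime and the left side of B -> C is not a superkey, the relation is not in 3NF.
The proper key subset {A} of {A, B} determines non-prime {D}, so the relation is not even in 2NF.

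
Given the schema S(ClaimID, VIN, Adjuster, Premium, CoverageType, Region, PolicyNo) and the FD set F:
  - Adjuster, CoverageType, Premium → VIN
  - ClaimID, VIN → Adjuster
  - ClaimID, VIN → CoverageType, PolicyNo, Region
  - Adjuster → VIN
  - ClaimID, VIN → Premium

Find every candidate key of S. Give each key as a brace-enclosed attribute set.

No FD produces {ClaimID}, so it must be in every candidate key.
{Adjuster, ClaimID} is a candidate key since {Adjuster, ClaimID}⁺ = {Adjuster, ClaimID, CoverageType, PolicyNo, Premium, Region, VIN} covers every attribute.
{ClaimID, VIN} is a candidate key since {ClaimID, VIN}⁺ = {Adjuster, ClaimID, CoverageType, PolicyNo, Premium, Region, VIN} covers every attribute.
These are minimal and exhaustive — every other superkey contains one of them.

{Adjuster, ClaimID}, {ClaimID, VIN}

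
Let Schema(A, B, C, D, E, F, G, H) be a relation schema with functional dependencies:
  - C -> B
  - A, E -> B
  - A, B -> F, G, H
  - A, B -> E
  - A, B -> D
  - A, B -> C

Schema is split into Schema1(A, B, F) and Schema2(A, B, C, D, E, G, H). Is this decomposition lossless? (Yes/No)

Schema1 ∩ Schema2 = {A, B}; its closure under F is {A, B, C, D, E, F, G, H}.
This includes all of Schema1, so the common attributes are a superkey of Schema1 — the join is lossless.

Yes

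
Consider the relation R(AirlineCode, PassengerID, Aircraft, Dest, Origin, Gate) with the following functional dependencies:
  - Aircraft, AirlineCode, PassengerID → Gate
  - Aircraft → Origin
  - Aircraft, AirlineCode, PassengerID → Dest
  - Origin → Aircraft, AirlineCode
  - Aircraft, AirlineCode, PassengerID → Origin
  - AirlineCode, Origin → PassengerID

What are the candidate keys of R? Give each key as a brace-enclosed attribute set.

{Aircraft}, {Origin}

{Aircraft}⁺ = {Aircraft, AirlineCode, Dest, Gate, Origin, PassengerID} — all of the relation — so {Aircraft} is a candidate key.
{Origin}⁺ = {Aircraft, AirlineCode, Dest, Gate, Origin, PassengerID} — all of the relation — so {Origin} is a candidate key.
These are minimal and exhaustive — every other superkey contains one of them.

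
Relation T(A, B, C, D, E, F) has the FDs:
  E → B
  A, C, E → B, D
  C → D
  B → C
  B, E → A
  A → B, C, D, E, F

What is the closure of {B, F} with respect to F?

{B, C, D, F}

Start with {B, F}.
B → C applies; add {C} → now {B, C, F}.
C → D applies; add {D} → now {B, C, D, F}.
No further FD applies.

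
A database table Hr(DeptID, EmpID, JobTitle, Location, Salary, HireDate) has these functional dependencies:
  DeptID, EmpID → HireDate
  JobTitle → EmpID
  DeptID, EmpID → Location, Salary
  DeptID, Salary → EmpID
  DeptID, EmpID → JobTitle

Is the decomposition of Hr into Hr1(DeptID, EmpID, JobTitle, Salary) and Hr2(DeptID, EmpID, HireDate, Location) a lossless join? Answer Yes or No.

Yes

Common attributes: {DeptID, EmpID}; their closure is {DeptID, EmpID, HireDate, JobTitle, Location, Salary}.
Since Hr1 ⊆ {DeptID, EmpID, HireDate, JobTitle, Location, Salary}, the intersection is a superkey of Hr1; the decomposition is lossless.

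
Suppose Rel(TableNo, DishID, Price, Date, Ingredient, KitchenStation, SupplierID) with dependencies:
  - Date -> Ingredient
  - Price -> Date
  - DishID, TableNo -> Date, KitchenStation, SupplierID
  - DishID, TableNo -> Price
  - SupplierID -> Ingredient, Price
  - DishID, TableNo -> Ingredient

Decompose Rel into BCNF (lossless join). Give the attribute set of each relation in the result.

{Date, Ingredient}; {Date, Price}; {DishID, KitchenStation, SupplierID, TableNo}; {Price, SupplierID}

Candidate key of the original relation: {DishID, TableNo}.
{Date, DishID, Ingredient, KitchenStation, Price, SupplierID, TableNo}: {Date} determines {Date, Ingredient} here but is not a superkey — split on Date -> Ingredient, giving {Date, Ingredient} and {Date, DishID, KitchenStation, Price, SupplierID, TableNo}.
{Date, Ingredient} has no BCNF violation.
{Date, DishID, KitchenStation, Price, SupplierID, TableNo}: {Price} determines {Date, Price} here but is not a superkey — split on Price -> Date, giving {Date, Price} and {DishID, KitchenStation, Price, SupplierID, TableNo}.
{Date, Price} has no BCNF violation.
{DishID, KitchenStation, Price, SupplierID, TableNo}: {SupplierID} determines {Price, SupplierID} here but is not a superkey — split on SupplierID -> Price, giving {Price, SupplierID} and {DishID, KitchenStation, SupplierID, TableNo}.
{Price, SupplierID} has no BCNF violation.
{DishID, KitchenStation, SupplierID, TableNo} has no BCNF violation.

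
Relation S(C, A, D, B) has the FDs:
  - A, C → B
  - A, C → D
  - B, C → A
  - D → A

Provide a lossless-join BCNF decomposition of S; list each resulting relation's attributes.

{A, D}; {B, C, D}

Candidate keys of the original relation: {A, C}, {B, C}, {C, D}.
In {A, B, C, D}, {D} is not a superkey ({D}⁺ restricted to this set is {A, D}), so split on D → A into {A, D} and {B, C, D}.
{A, D} is in BCNF.
{B, C, D} is in BCNF.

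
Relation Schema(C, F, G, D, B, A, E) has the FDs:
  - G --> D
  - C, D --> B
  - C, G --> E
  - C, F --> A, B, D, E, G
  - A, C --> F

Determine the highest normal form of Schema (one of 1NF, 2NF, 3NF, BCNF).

2NF

Candidate keys: {A, C}, {C, F}. Prime attributes: {A, C, F}.
G --> D: {G}⁺ = {D, G}, which is not all of the attributes, so the left side is not a superkey — BCNF is violated.
G --> D has non-prime {D} on the right and a non-superkey on the left, so 3NF fails.
No non-prime attribute depends on a proper subset of any candidate key, so 2NF holds.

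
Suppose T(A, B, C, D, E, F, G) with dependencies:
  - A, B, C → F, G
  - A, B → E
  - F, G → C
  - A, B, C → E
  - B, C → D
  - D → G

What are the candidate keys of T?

{A, B} never appear on the right of any FD, so every key must include all of them.
{A, B, C}⁺ = {A, B, C, D, E, F, G} — all of the relation — so {A, B, C} is a candidate key.
{A, B, D, F}⁺ = {A, B, C, D, E, F, G} — all of the relation — so {A, B, D, F} is a candidate key.
{A, B, F, G}⁺ = {A, B, C, D, E, F, G} — all of the relation — so {A, B, F, G} is a candidate key.
No proper subset of any of these is a key, and no other minimal superkey exists.

{A, B, C}, {A, B, D, F}, {A, B, F, G}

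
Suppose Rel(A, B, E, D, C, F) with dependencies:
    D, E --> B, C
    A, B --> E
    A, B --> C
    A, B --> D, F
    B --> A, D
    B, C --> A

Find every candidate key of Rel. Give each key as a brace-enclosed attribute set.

{B}⁺ = {A, B, C, D, E, F} — all of the relation — so {B} is a candidate key.
{D, E}⁺ = {A, B, C, D, E, F} — all of the relation — so {D, E} is a candidate key.
Any other superkey properly contains one of these, so there are no further candidate keys.

{B}, {D, E}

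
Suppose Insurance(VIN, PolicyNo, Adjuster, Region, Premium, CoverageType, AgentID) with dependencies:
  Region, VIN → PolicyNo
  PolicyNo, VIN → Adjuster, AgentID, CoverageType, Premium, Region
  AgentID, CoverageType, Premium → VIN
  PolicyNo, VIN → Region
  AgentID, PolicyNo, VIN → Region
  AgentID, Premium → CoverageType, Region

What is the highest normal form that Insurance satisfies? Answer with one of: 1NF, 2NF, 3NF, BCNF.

Candidate keys: {AgentID, Premium}, {PolicyNo, VIN}, {Region, VIN}. Prime attributes: {AgentID, PolicyNo, Premium, Region, VIN}.
The left-hand side of every FD is a superkey, so BCNF is satisfied.

BCNF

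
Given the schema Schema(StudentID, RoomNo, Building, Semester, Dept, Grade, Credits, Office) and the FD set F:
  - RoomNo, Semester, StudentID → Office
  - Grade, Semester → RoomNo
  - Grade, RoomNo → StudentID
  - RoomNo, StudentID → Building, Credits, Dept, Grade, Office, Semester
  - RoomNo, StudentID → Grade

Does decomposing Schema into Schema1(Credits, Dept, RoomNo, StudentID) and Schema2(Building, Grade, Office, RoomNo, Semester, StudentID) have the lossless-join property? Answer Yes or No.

The shared attributes are {RoomNo, StudentID} and {RoomNo, StudentID}⁺ = {Building, Credits, Dept, Grade, Office, RoomNo, Semester, StudentID}.
Schema1 is contained in that closure, so Schema1 ∩ Schema2 → Schema1 holds and the join is lossless.

Yes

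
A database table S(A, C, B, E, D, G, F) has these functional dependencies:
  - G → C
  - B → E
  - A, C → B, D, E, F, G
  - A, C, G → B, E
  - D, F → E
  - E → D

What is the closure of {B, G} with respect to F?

Start with {B, G}.
G → C applies; add {C} → now {B, C, G}.
B → E applies; add {E} → now {B, C, E, G}.
E → D applies; add {D} → now {B, C, D, E, G}.
No further FD applies.

{B, C, D, E, G}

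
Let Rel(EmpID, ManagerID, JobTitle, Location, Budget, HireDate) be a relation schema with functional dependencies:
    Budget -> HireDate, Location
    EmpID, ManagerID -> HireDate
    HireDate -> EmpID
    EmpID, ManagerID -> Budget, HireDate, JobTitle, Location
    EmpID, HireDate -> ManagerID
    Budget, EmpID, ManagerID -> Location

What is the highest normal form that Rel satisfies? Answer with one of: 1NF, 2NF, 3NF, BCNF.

Candidate keys: {Budget}, {EmpID, ManagerID}, {HireDate}. Prime attributes: {Budget, EmpID, HireDate, ManagerID}.
Every FD has a superkey on the left, so the relation is in BCNF.

BCNF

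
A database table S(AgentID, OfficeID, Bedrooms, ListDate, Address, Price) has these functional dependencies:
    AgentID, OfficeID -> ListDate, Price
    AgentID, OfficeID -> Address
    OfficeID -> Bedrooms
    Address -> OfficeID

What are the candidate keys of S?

{Address, AgentID}, {AgentID, OfficeID}

{AgentID} never appears on the right of any FD, so every key must include it.
{Address, AgentID}⁺ = {Address, AgentID, Bedrooms, ListDate, OfficeID, Price} — all of the relation — so {Address, AgentID} is a candidate key.
{AgentID, OfficeID}⁺ = {Address, AgentID, Bedrooms, ListDate, OfficeID, Price} — all of the relation — so {AgentID, OfficeID} is a candidate key.
No proper subset of any of these is a key, and no other minimal superkey exists.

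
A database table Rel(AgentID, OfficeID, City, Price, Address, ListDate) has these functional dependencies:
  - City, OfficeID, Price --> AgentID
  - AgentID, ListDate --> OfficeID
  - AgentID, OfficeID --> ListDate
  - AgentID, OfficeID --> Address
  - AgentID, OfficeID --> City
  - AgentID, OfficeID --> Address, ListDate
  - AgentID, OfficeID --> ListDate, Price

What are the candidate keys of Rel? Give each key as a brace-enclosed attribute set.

{AgentID, ListDate}, {AgentID, OfficeID}, {City, OfficeID, Price}

{AgentID, ListDate}⁺ = {Address, AgentID, City, ListDate, OfficeID, Price} — all of the relation — so {AgentID, ListDate} is a candidate key.
{AgentID, OfficeID}⁺ = {Address, AgentID, City, ListDate, OfficeID, Price} — all of the relation — so {AgentID, OfficeID} is a candidate key.
{City, OfficeID, Price}⁺ = {Address, AgentID, City, ListDate, OfficeID, Price} — all of the relation — so {City, OfficeID, Price} is a candidate key.
No proper subset of any of these is a key, and no other minimal superkey exists.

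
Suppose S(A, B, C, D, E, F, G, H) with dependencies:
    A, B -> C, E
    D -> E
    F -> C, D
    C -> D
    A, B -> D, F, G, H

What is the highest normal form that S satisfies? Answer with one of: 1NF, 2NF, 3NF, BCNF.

Candidate key: {A, B}. Prime attributes: {A, B}.
D -> E breaks BCNF: {D}⁺ = {D, E}, so {D} is not a superkey.
D -> E determines the non-prime attribute {E} from a non-superkey — 3NF is violated.
Checking every proper subset of each key, none determines a non-prime attribute — 2NF is satisfied.

2NF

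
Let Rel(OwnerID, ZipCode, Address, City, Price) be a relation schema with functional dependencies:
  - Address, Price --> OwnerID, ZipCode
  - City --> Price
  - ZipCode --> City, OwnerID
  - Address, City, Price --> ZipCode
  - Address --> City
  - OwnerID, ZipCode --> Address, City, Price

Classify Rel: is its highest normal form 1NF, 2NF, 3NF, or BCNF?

Candidate keys: {Address}, {ZipCode}. Prime attributes: {Address, ZipCode}.
City --> Price: {City}⁺ = {City, Price}, which is not all of the attributes, so the left side is not a superkey — BCNF is violated.
Because {Price} is non-prime and the left side of City --> Price is not a superkey, the relation is not in 3NF.
All keys have size 1, which rules out partial dependencies — 2NF is satisfied.

2NF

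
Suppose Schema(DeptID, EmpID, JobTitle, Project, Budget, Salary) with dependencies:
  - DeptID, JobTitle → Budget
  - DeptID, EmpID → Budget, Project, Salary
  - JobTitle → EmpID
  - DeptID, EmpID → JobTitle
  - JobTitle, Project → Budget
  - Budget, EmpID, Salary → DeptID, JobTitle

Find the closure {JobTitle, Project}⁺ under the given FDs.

Start with {JobTitle, Project}.
JobTitle → EmpID applies; add {EmpID} → now {EmpID, JobTitle, Project}.
JobTitle, Project → Budget applies; add {Budget} → now {Budget, EmpID, JobTitle, Project}.
No further FD applies.

{Budget, EmpID, JobTitle, Project}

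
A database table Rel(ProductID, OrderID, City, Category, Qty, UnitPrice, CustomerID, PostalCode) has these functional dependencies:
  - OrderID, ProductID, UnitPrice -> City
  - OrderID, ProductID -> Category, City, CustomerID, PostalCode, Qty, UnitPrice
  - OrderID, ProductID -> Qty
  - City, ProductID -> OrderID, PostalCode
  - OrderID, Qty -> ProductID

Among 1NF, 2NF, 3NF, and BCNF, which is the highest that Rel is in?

Candidate keys: {City, ProductID}, {OrderID, ProductID}, {OrderID, Qty}. Prime attributes: {City, OrderID, ProductID, Qty}.
Each dependency's left side is a superkey — BCNF holds.

BCNF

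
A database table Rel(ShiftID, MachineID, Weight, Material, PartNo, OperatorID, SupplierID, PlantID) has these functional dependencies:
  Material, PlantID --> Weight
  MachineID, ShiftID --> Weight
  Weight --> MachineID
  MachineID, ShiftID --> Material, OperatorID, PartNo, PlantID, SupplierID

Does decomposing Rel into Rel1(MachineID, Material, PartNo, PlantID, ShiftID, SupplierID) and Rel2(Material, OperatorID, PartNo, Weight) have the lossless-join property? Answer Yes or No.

Rel1 ∩ Rel2 = {Material, PartNo}; its closure under F is {Material, PartNo}.
The closure covers neither Rel1 nor Rel2 entirely; the join is not lossless.

No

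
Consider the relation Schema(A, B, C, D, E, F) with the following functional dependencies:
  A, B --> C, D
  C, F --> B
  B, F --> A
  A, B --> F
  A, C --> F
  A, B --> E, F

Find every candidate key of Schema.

{A, B}, {A, C}, {B, F}, {C, F}

{A, B}⁺ = {A, B, C, D, E, F}, which is every attribute, so {A, B} is a candidate key.
{A, C}⁺ = {A, B, C, D, E, F}, which is every attribute, so {A, C} is a candidate key.
{B, F}⁺ = {A, B, C, D, E, F}, which is every attribute, so {B, F} is a candidate key.
{C, F}⁺ = {A, B, C, D, E, F}, which is every attribute, so {C, F} is a candidate key.
These are minimal and exhaustive — every other superkey contains one of them.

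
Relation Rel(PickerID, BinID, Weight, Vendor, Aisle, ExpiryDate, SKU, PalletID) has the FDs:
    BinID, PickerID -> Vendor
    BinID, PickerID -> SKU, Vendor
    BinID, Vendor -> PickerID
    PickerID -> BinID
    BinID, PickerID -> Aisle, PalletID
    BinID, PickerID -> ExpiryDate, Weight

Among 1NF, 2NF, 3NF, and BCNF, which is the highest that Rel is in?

Candidate keys: {BinID, Vendor}, {PickerID}. Prime attributes: {BinID, PickerID, Vendor}.
The left-hand side of every FD is a superkey, so BCNF is satisfied.

BCNF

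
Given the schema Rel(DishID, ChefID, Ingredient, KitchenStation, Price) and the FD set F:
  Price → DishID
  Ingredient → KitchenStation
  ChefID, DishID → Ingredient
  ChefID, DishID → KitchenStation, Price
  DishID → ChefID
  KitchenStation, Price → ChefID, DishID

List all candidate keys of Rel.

{DishID}, {Price}

{DishID}⁺ = {ChefID, DishID, Ingredient, KitchenStation, Price}, which is every attribute, so {DishID} is a candidate key.
{Price}⁺ = {ChefID, DishID, Ingredient, KitchenStation, Price}, which is every attribute, so {Price} is a candidate key.
No proper subset of any of these is a key, and no other minimal superkey exists.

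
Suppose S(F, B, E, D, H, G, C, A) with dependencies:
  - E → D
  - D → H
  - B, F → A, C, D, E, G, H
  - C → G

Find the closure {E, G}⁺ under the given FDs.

{D, E, G, H}

Start with {E, G}.
E → D applies; add {D} → now {D, E, G}.
D → H applies; add {H} → now {D, E, G, H}.
No further FD applies.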